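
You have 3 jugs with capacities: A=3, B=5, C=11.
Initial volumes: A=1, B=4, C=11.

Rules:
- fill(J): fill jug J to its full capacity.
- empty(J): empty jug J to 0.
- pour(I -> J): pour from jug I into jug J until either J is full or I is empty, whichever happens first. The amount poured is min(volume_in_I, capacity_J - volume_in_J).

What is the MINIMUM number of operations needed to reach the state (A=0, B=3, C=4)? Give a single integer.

Answer: 4

Derivation:
BFS from (A=1, B=4, C=11). One shortest path:
  1. fill(A) -> (A=3 B=4 C=11)
  2. empty(C) -> (A=3 B=4 C=0)
  3. pour(B -> C) -> (A=3 B=0 C=4)
  4. pour(A -> B) -> (A=0 B=3 C=4)
Reached target in 4 moves.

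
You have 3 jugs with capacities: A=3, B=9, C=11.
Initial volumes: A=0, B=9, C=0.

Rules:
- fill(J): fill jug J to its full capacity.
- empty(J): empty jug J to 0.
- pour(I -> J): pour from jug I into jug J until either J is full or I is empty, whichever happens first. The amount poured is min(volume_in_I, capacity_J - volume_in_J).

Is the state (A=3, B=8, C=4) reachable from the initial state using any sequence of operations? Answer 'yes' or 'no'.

BFS from (A=0, B=9, C=0):
  1. fill(A) -> (A=3 B=9 C=0)
  2. pour(A -> C) -> (A=0 B=9 C=3)
  3. pour(B -> C) -> (A=0 B=1 C=11)
  4. pour(C -> A) -> (A=3 B=1 C=8)
  5. empty(A) -> (A=0 B=1 C=8)
  6. pour(B -> A) -> (A=1 B=0 C=8)
  7. pour(C -> B) -> (A=1 B=8 C=0)
  8. pour(A -> C) -> (A=0 B=8 C=1)
  9. fill(A) -> (A=3 B=8 C=1)
  10. pour(A -> C) -> (A=0 B=8 C=4)
  11. fill(A) -> (A=3 B=8 C=4)
Target reached → yes.

Answer: yes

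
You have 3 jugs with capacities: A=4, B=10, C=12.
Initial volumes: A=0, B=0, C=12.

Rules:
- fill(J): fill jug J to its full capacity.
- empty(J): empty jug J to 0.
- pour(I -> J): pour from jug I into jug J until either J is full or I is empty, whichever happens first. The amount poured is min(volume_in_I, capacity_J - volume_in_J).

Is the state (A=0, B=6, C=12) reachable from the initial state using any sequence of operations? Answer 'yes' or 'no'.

Answer: yes

Derivation:
BFS from (A=0, B=0, C=12):
  1. fill(B) -> (A=0 B=10 C=12)
  2. pour(B -> A) -> (A=4 B=6 C=12)
  3. empty(A) -> (A=0 B=6 C=12)
Target reached → yes.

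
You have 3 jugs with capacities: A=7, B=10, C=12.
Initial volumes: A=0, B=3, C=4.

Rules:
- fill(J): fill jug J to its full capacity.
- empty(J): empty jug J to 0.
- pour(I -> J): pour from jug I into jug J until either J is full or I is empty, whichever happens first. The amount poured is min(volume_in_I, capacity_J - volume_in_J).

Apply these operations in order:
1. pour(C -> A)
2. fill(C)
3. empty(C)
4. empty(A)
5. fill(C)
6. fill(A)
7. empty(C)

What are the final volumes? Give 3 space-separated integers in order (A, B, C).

Step 1: pour(C -> A) -> (A=4 B=3 C=0)
Step 2: fill(C) -> (A=4 B=3 C=12)
Step 3: empty(C) -> (A=4 B=3 C=0)
Step 4: empty(A) -> (A=0 B=3 C=0)
Step 5: fill(C) -> (A=0 B=3 C=12)
Step 6: fill(A) -> (A=7 B=3 C=12)
Step 7: empty(C) -> (A=7 B=3 C=0)

Answer: 7 3 0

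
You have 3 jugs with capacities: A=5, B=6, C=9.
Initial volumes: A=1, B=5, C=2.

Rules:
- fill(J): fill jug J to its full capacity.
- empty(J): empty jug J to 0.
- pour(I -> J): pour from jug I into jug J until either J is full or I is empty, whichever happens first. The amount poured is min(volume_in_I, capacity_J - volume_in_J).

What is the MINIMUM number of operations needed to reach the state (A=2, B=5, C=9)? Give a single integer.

Answer: 3

Derivation:
BFS from (A=1, B=5, C=2). One shortest path:
  1. empty(A) -> (A=0 B=5 C=2)
  2. pour(C -> A) -> (A=2 B=5 C=0)
  3. fill(C) -> (A=2 B=5 C=9)
Reached target in 3 moves.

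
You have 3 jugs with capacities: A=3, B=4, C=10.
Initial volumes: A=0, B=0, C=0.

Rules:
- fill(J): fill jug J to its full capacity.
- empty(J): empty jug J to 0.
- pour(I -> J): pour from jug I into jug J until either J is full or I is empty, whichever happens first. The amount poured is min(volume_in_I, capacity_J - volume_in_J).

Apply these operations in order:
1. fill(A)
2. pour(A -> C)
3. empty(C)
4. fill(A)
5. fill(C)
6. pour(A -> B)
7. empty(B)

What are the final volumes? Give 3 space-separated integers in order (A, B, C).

Answer: 0 0 10

Derivation:
Step 1: fill(A) -> (A=3 B=0 C=0)
Step 2: pour(A -> C) -> (A=0 B=0 C=3)
Step 3: empty(C) -> (A=0 B=0 C=0)
Step 4: fill(A) -> (A=3 B=0 C=0)
Step 5: fill(C) -> (A=3 B=0 C=10)
Step 6: pour(A -> B) -> (A=0 B=3 C=10)
Step 7: empty(B) -> (A=0 B=0 C=10)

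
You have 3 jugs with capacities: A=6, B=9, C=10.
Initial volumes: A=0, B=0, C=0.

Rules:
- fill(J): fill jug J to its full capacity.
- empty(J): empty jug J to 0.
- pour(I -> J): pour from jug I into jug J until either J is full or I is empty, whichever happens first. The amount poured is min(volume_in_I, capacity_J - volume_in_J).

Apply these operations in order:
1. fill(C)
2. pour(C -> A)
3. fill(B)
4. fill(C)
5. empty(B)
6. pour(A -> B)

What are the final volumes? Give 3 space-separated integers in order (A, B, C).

Answer: 0 6 10

Derivation:
Step 1: fill(C) -> (A=0 B=0 C=10)
Step 2: pour(C -> A) -> (A=6 B=0 C=4)
Step 3: fill(B) -> (A=6 B=9 C=4)
Step 4: fill(C) -> (A=6 B=9 C=10)
Step 5: empty(B) -> (A=6 B=0 C=10)
Step 6: pour(A -> B) -> (A=0 B=6 C=10)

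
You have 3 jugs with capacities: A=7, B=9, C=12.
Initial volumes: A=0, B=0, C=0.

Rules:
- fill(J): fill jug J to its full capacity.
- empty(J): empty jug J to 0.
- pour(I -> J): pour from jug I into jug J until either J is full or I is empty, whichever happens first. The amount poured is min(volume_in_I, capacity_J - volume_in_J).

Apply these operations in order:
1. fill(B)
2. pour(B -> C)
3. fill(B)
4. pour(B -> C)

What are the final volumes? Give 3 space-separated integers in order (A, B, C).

Answer: 0 6 12

Derivation:
Step 1: fill(B) -> (A=0 B=9 C=0)
Step 2: pour(B -> C) -> (A=0 B=0 C=9)
Step 3: fill(B) -> (A=0 B=9 C=9)
Step 4: pour(B -> C) -> (A=0 B=6 C=12)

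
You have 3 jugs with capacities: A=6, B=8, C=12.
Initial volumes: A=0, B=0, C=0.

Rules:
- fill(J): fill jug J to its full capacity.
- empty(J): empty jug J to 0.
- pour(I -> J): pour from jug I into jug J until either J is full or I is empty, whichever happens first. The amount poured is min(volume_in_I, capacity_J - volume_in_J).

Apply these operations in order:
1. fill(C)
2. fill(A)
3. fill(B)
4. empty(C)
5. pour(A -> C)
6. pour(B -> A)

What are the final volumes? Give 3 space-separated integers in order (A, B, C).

Step 1: fill(C) -> (A=0 B=0 C=12)
Step 2: fill(A) -> (A=6 B=0 C=12)
Step 3: fill(B) -> (A=6 B=8 C=12)
Step 4: empty(C) -> (A=6 B=8 C=0)
Step 5: pour(A -> C) -> (A=0 B=8 C=6)
Step 6: pour(B -> A) -> (A=6 B=2 C=6)

Answer: 6 2 6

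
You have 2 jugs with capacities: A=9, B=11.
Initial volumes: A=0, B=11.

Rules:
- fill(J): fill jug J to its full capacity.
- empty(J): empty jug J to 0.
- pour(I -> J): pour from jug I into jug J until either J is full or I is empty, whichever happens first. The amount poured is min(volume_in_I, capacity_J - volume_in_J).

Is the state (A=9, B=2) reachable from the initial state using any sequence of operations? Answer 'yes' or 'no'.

Answer: yes

Derivation:
BFS from (A=0, B=11):
  1. pour(B -> A) -> (A=9 B=2)
Target reached → yes.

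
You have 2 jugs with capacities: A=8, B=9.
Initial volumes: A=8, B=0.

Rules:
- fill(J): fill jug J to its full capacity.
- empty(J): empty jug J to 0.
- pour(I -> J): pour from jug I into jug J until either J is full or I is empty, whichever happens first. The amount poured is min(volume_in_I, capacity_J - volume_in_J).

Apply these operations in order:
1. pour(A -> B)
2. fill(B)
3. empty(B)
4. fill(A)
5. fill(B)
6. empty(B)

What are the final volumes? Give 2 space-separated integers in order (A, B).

Answer: 8 0

Derivation:
Step 1: pour(A -> B) -> (A=0 B=8)
Step 2: fill(B) -> (A=0 B=9)
Step 3: empty(B) -> (A=0 B=0)
Step 4: fill(A) -> (A=8 B=0)
Step 5: fill(B) -> (A=8 B=9)
Step 6: empty(B) -> (A=8 B=0)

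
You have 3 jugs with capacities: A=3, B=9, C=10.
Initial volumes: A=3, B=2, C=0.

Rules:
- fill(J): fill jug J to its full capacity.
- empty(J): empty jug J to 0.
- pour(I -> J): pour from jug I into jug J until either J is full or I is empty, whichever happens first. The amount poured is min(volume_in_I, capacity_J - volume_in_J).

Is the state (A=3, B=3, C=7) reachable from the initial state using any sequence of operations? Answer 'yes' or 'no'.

Answer: yes

Derivation:
BFS from (A=3, B=2, C=0):
  1. empty(B) -> (A=3 B=0 C=0)
  2. fill(C) -> (A=3 B=0 C=10)
  3. pour(A -> B) -> (A=0 B=3 C=10)
  4. pour(C -> A) -> (A=3 B=3 C=7)
Target reached → yes.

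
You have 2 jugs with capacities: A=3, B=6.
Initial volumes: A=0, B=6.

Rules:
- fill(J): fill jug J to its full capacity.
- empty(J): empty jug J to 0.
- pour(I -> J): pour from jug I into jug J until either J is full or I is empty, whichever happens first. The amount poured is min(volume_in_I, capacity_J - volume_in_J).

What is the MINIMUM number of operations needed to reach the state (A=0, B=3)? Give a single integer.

Answer: 2

Derivation:
BFS from (A=0, B=6). One shortest path:
  1. pour(B -> A) -> (A=3 B=3)
  2. empty(A) -> (A=0 B=3)
Reached target in 2 moves.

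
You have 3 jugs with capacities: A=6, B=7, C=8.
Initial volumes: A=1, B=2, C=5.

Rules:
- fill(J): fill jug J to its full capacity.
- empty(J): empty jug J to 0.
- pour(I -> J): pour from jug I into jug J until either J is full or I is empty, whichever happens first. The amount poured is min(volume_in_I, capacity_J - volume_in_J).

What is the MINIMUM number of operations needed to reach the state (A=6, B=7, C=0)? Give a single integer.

Answer: 2

Derivation:
BFS from (A=1, B=2, C=5). One shortest path:
  1. fill(A) -> (A=6 B=2 C=5)
  2. pour(C -> B) -> (A=6 B=7 C=0)
Reached target in 2 moves.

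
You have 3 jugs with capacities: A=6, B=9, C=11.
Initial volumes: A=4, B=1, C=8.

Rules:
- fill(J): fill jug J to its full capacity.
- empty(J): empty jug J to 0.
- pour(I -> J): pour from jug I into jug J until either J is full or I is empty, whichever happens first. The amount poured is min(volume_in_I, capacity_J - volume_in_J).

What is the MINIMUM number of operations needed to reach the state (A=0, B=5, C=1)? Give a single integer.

BFS from (A=4, B=1, C=8). One shortest path:
  1. empty(A) -> (A=0 B=1 C=8)
  2. fill(C) -> (A=0 B=1 C=11)
  3. pour(C -> A) -> (A=6 B=1 C=5)
  4. empty(A) -> (A=0 B=1 C=5)
  5. pour(B -> A) -> (A=1 B=0 C=5)
  6. pour(C -> B) -> (A=1 B=5 C=0)
  7. pour(A -> C) -> (A=0 B=5 C=1)
Reached target in 7 moves.

Answer: 7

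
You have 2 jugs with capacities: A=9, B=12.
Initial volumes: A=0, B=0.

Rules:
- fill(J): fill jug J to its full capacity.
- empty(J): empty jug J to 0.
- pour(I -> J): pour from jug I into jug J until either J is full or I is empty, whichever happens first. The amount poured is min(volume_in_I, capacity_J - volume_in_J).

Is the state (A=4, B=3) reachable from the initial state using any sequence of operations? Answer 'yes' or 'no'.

Answer: no

Derivation:
BFS explored all 14 reachable states.
Reachable set includes: (0,0), (0,3), (0,6), (0,9), (0,12), (3,0), (3,12), (6,0), (6,12), (9,0), (9,3), (9,6) ...
Target (A=4, B=3) not in reachable set → no.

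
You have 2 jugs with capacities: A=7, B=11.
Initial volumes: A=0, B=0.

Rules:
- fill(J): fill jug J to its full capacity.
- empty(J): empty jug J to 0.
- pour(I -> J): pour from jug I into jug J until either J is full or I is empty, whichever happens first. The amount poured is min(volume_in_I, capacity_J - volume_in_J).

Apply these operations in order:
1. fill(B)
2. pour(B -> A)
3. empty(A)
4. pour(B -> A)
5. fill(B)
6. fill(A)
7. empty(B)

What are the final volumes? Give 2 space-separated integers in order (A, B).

Answer: 7 0

Derivation:
Step 1: fill(B) -> (A=0 B=11)
Step 2: pour(B -> A) -> (A=7 B=4)
Step 3: empty(A) -> (A=0 B=4)
Step 4: pour(B -> A) -> (A=4 B=0)
Step 5: fill(B) -> (A=4 B=11)
Step 6: fill(A) -> (A=7 B=11)
Step 7: empty(B) -> (A=7 B=0)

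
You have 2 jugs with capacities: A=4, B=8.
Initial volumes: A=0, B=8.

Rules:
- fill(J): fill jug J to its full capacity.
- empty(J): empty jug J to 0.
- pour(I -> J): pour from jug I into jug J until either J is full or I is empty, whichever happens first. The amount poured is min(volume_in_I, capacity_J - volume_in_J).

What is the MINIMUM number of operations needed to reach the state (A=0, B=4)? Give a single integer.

Answer: 2

Derivation:
BFS from (A=0, B=8). One shortest path:
  1. pour(B -> A) -> (A=4 B=4)
  2. empty(A) -> (A=0 B=4)
Reached target in 2 moves.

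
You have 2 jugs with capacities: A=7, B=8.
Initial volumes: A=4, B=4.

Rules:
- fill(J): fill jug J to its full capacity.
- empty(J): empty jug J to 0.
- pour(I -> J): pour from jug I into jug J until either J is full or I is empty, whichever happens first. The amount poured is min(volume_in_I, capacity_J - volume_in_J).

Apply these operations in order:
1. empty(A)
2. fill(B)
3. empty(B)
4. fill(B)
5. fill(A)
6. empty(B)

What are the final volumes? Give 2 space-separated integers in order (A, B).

Answer: 7 0

Derivation:
Step 1: empty(A) -> (A=0 B=4)
Step 2: fill(B) -> (A=0 B=8)
Step 3: empty(B) -> (A=0 B=0)
Step 4: fill(B) -> (A=0 B=8)
Step 5: fill(A) -> (A=7 B=8)
Step 6: empty(B) -> (A=7 B=0)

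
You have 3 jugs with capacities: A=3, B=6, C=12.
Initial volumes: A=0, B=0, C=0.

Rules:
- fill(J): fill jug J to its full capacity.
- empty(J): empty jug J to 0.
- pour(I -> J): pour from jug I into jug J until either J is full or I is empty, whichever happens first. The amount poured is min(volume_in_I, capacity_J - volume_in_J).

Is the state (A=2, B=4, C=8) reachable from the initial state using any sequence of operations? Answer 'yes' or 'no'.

Answer: no

Derivation:
BFS explored all 30 reachable states.
Reachable set includes: (0,0,0), (0,0,3), (0,0,6), (0,0,9), (0,0,12), (0,3,0), (0,3,3), (0,3,6), (0,3,9), (0,3,12), (0,6,0), (0,6,3) ...
Target (A=2, B=4, C=8) not in reachable set → no.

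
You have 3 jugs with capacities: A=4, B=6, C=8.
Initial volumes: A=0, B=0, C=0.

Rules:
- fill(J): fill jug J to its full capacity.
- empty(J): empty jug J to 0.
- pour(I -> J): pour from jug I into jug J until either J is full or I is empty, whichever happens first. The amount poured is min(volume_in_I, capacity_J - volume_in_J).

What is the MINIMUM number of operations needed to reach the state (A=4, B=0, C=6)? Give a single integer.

Answer: 3

Derivation:
BFS from (A=0, B=0, C=0). One shortest path:
  1. fill(A) -> (A=4 B=0 C=0)
  2. fill(B) -> (A=4 B=6 C=0)
  3. pour(B -> C) -> (A=4 B=0 C=6)
Reached target in 3 moves.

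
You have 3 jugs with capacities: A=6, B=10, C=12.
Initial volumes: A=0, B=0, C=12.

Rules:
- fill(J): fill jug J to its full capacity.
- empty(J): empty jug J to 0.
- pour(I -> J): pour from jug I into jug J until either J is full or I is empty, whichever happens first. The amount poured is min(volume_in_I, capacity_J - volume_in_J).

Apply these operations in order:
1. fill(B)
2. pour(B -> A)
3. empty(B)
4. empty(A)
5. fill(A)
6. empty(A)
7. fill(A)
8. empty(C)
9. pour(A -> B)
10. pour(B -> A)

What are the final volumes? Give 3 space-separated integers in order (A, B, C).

Step 1: fill(B) -> (A=0 B=10 C=12)
Step 2: pour(B -> A) -> (A=6 B=4 C=12)
Step 3: empty(B) -> (A=6 B=0 C=12)
Step 4: empty(A) -> (A=0 B=0 C=12)
Step 5: fill(A) -> (A=6 B=0 C=12)
Step 6: empty(A) -> (A=0 B=0 C=12)
Step 7: fill(A) -> (A=6 B=0 C=12)
Step 8: empty(C) -> (A=6 B=0 C=0)
Step 9: pour(A -> B) -> (A=0 B=6 C=0)
Step 10: pour(B -> A) -> (A=6 B=0 C=0)

Answer: 6 0 0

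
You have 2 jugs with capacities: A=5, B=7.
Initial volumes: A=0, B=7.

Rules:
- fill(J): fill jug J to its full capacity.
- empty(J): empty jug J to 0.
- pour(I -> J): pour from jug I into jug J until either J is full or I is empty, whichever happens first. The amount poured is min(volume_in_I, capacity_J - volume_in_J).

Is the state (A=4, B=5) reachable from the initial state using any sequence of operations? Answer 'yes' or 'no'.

Answer: no

Derivation:
BFS explored all 24 reachable states.
Reachable set includes: (0,0), (0,1), (0,2), (0,3), (0,4), (0,5), (0,6), (0,7), (1,0), (1,7), (2,0), (2,7) ...
Target (A=4, B=5) not in reachable set → no.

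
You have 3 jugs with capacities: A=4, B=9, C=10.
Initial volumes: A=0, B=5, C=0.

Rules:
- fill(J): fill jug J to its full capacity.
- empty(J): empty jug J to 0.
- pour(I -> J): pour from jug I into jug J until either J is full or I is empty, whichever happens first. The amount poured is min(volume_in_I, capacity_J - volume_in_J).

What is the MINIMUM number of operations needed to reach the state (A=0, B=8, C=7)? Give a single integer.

Answer: 7

Derivation:
BFS from (A=0, B=5, C=0). One shortest path:
  1. pour(B -> A) -> (A=4 B=1 C=0)
  2. pour(A -> C) -> (A=0 B=1 C=4)
  3. pour(B -> A) -> (A=1 B=0 C=4)
  4. pour(C -> B) -> (A=1 B=4 C=0)
  5. fill(C) -> (A=1 B=4 C=10)
  6. pour(C -> A) -> (A=4 B=4 C=7)
  7. pour(A -> B) -> (A=0 B=8 C=7)
Reached target in 7 moves.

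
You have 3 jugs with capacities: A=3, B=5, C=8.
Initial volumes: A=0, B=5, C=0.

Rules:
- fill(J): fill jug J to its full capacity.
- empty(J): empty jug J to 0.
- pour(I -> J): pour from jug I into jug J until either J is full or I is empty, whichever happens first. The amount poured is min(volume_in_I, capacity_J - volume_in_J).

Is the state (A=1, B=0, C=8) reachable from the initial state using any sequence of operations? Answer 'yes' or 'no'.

Answer: yes

Derivation:
BFS from (A=0, B=5, C=0):
  1. fill(A) -> (A=3 B=5 C=0)
  2. empty(B) -> (A=3 B=0 C=0)
  3. fill(C) -> (A=3 B=0 C=8)
  4. pour(A -> B) -> (A=0 B=3 C=8)
  5. fill(A) -> (A=3 B=3 C=8)
  6. pour(A -> B) -> (A=1 B=5 C=8)
  7. empty(B) -> (A=1 B=0 C=8)
Target reached → yes.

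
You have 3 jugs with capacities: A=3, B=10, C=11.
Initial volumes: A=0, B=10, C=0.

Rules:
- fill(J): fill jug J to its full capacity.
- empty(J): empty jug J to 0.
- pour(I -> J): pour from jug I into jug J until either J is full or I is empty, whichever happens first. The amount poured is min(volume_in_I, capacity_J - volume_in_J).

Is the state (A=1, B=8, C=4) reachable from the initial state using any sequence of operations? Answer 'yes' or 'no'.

Answer: no

Derivation:
BFS explored all 348 reachable states.
Reachable set includes: (0,0,0), (0,0,1), (0,0,2), (0,0,3), (0,0,4), (0,0,5), (0,0,6), (0,0,7), (0,0,8), (0,0,9), (0,0,10), (0,0,11) ...
Target (A=1, B=8, C=4) not in reachable set → no.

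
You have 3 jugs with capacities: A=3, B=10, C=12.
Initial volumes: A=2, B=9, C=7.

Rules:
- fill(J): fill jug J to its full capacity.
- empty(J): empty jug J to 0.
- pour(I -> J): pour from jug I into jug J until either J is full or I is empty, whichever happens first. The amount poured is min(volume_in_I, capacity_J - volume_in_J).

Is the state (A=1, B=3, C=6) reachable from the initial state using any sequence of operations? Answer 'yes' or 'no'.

Answer: no

Derivation:
BFS explored all 375 reachable states.
Reachable set includes: (0,0,0), (0,0,1), (0,0,2), (0,0,3), (0,0,4), (0,0,5), (0,0,6), (0,0,7), (0,0,8), (0,0,9), (0,0,10), (0,0,11) ...
Target (A=1, B=3, C=6) not in reachable set → no.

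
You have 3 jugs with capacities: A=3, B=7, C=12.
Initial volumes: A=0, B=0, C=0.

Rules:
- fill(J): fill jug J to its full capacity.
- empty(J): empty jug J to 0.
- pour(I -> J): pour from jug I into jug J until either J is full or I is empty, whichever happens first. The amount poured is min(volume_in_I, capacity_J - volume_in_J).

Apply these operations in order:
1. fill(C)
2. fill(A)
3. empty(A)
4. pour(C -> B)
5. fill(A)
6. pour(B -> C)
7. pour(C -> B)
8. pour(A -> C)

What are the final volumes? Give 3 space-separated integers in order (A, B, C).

Step 1: fill(C) -> (A=0 B=0 C=12)
Step 2: fill(A) -> (A=3 B=0 C=12)
Step 3: empty(A) -> (A=0 B=0 C=12)
Step 4: pour(C -> B) -> (A=0 B=7 C=5)
Step 5: fill(A) -> (A=3 B=7 C=5)
Step 6: pour(B -> C) -> (A=3 B=0 C=12)
Step 7: pour(C -> B) -> (A=3 B=7 C=5)
Step 8: pour(A -> C) -> (A=0 B=7 C=8)

Answer: 0 7 8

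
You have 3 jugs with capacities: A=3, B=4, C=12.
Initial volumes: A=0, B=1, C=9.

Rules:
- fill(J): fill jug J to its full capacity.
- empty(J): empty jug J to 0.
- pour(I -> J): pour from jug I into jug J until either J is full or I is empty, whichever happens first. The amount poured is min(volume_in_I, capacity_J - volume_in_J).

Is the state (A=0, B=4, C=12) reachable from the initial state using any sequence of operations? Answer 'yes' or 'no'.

BFS from (A=0, B=1, C=9):
  1. fill(B) -> (A=0 B=4 C=9)
  2. fill(C) -> (A=0 B=4 C=12)
Target reached → yes.

Answer: yes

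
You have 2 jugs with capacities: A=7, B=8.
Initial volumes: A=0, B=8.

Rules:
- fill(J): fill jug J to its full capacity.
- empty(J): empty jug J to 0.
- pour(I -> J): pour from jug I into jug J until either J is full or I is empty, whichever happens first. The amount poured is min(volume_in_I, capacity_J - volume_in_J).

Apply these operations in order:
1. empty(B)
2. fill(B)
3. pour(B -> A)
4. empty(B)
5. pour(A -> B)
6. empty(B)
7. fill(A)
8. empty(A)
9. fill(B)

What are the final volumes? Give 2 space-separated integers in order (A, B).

Answer: 0 8

Derivation:
Step 1: empty(B) -> (A=0 B=0)
Step 2: fill(B) -> (A=0 B=8)
Step 3: pour(B -> A) -> (A=7 B=1)
Step 4: empty(B) -> (A=7 B=0)
Step 5: pour(A -> B) -> (A=0 B=7)
Step 6: empty(B) -> (A=0 B=0)
Step 7: fill(A) -> (A=7 B=0)
Step 8: empty(A) -> (A=0 B=0)
Step 9: fill(B) -> (A=0 B=8)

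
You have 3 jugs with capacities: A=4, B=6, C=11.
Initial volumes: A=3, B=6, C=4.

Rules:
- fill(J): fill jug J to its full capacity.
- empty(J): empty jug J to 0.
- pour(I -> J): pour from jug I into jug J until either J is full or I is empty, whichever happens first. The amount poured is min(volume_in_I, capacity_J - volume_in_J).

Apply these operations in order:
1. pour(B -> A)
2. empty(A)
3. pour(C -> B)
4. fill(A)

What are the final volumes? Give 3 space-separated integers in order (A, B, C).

Step 1: pour(B -> A) -> (A=4 B=5 C=4)
Step 2: empty(A) -> (A=0 B=5 C=4)
Step 3: pour(C -> B) -> (A=0 B=6 C=3)
Step 4: fill(A) -> (A=4 B=6 C=3)

Answer: 4 6 3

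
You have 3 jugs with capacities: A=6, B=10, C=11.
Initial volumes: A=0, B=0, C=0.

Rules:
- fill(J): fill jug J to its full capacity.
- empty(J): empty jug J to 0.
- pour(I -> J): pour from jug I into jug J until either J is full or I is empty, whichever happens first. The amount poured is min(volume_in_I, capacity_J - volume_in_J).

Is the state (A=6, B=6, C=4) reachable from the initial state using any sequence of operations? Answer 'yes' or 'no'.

Answer: yes

Derivation:
BFS from (A=0, B=0, C=0):
  1. fill(A) -> (A=6 B=0 C=0)
  2. fill(B) -> (A=6 B=10 C=0)
  3. pour(B -> C) -> (A=6 B=0 C=10)
  4. pour(A -> B) -> (A=0 B=6 C=10)
  5. pour(C -> A) -> (A=6 B=6 C=4)
Target reached → yes.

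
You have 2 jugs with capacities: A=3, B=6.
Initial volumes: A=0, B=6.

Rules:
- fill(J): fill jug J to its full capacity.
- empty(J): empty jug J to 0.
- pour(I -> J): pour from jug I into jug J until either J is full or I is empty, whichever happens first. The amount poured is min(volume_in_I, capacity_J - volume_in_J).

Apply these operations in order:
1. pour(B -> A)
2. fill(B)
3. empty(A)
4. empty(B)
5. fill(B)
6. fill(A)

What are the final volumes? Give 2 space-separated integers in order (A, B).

Answer: 3 6

Derivation:
Step 1: pour(B -> A) -> (A=3 B=3)
Step 2: fill(B) -> (A=3 B=6)
Step 3: empty(A) -> (A=0 B=6)
Step 4: empty(B) -> (A=0 B=0)
Step 5: fill(B) -> (A=0 B=6)
Step 6: fill(A) -> (A=3 B=6)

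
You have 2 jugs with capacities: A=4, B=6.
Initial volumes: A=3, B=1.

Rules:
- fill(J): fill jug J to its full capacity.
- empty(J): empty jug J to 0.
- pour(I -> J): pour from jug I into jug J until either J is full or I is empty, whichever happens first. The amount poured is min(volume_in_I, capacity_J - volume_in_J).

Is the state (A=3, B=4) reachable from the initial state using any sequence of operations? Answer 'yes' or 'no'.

BFS explored all 21 reachable states.
Reachable set includes: (0,0), (0,1), (0,2), (0,3), (0,4), (0,5), (0,6), (1,0), (1,6), (2,0), (2,6), (3,0) ...
Target (A=3, B=4) not in reachable set → no.

Answer: no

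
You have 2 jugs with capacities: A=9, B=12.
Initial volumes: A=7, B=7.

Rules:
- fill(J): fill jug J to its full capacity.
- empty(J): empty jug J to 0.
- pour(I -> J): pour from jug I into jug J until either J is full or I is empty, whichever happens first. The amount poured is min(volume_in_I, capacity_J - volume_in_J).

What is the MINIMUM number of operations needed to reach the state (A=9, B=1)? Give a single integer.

Answer: 4

Derivation:
BFS from (A=7, B=7). One shortest path:
  1. fill(B) -> (A=7 B=12)
  2. pour(B -> A) -> (A=9 B=10)
  3. empty(A) -> (A=0 B=10)
  4. pour(B -> A) -> (A=9 B=1)
Reached target in 4 moves.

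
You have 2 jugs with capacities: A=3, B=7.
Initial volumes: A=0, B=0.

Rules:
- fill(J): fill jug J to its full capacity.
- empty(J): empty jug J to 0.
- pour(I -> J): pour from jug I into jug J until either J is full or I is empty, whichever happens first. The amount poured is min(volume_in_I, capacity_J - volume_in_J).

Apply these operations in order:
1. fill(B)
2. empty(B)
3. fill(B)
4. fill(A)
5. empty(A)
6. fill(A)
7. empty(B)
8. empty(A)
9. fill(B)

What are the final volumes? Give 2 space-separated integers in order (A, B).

Step 1: fill(B) -> (A=0 B=7)
Step 2: empty(B) -> (A=0 B=0)
Step 3: fill(B) -> (A=0 B=7)
Step 4: fill(A) -> (A=3 B=7)
Step 5: empty(A) -> (A=0 B=7)
Step 6: fill(A) -> (A=3 B=7)
Step 7: empty(B) -> (A=3 B=0)
Step 8: empty(A) -> (A=0 B=0)
Step 9: fill(B) -> (A=0 B=7)

Answer: 0 7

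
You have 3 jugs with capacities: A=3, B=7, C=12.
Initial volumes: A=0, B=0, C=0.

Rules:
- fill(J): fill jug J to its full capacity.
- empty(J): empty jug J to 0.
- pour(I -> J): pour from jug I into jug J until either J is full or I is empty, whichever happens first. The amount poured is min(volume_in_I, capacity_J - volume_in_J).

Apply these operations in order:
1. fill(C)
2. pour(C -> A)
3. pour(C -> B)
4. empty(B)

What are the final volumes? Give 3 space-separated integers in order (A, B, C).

Answer: 3 0 2

Derivation:
Step 1: fill(C) -> (A=0 B=0 C=12)
Step 2: pour(C -> A) -> (A=3 B=0 C=9)
Step 3: pour(C -> B) -> (A=3 B=7 C=2)
Step 4: empty(B) -> (A=3 B=0 C=2)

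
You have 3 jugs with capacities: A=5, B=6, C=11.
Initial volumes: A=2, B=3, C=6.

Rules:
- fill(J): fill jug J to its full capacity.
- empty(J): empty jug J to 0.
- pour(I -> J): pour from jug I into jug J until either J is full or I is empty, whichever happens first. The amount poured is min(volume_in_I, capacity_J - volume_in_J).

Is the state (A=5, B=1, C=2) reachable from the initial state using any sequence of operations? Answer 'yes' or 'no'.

BFS from (A=2, B=3, C=6):
  1. fill(B) -> (A=2 B=6 C=6)
  2. empty(C) -> (A=2 B=6 C=0)
  3. pour(A -> C) -> (A=0 B=6 C=2)
  4. pour(B -> A) -> (A=5 B=1 C=2)
Target reached → yes.

Answer: yes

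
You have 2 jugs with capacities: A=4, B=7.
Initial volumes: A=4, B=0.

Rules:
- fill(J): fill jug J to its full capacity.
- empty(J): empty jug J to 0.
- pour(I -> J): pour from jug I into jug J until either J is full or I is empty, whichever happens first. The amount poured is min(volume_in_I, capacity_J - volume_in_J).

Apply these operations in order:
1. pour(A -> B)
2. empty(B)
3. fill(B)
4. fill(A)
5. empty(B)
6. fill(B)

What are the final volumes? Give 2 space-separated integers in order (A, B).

Answer: 4 7

Derivation:
Step 1: pour(A -> B) -> (A=0 B=4)
Step 2: empty(B) -> (A=0 B=0)
Step 3: fill(B) -> (A=0 B=7)
Step 4: fill(A) -> (A=4 B=7)
Step 5: empty(B) -> (A=4 B=0)
Step 6: fill(B) -> (A=4 B=7)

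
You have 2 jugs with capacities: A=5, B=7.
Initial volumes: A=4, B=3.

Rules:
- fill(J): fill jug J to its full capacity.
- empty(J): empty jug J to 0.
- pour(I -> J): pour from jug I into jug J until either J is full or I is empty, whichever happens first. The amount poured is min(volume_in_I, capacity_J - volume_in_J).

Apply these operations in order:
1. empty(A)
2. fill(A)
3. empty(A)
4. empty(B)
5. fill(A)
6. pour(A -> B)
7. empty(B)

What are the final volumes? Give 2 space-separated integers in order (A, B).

Step 1: empty(A) -> (A=0 B=3)
Step 2: fill(A) -> (A=5 B=3)
Step 3: empty(A) -> (A=0 B=3)
Step 4: empty(B) -> (A=0 B=0)
Step 5: fill(A) -> (A=5 B=0)
Step 6: pour(A -> B) -> (A=0 B=5)
Step 7: empty(B) -> (A=0 B=0)

Answer: 0 0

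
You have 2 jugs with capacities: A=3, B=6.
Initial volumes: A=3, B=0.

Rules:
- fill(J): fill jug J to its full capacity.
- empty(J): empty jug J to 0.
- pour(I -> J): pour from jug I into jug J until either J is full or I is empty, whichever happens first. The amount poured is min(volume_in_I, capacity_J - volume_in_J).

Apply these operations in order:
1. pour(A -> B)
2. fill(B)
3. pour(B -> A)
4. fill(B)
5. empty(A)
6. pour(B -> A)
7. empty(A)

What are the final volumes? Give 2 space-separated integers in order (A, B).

Answer: 0 3

Derivation:
Step 1: pour(A -> B) -> (A=0 B=3)
Step 2: fill(B) -> (A=0 B=6)
Step 3: pour(B -> A) -> (A=3 B=3)
Step 4: fill(B) -> (A=3 B=6)
Step 5: empty(A) -> (A=0 B=6)
Step 6: pour(B -> A) -> (A=3 B=3)
Step 7: empty(A) -> (A=0 B=3)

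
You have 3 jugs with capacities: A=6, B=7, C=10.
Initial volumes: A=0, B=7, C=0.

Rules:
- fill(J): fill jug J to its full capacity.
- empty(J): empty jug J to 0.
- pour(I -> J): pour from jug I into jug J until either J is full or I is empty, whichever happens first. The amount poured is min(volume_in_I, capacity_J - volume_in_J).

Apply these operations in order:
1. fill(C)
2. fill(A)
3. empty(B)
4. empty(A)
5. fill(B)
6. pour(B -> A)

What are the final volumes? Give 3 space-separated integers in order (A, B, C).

Step 1: fill(C) -> (A=0 B=7 C=10)
Step 2: fill(A) -> (A=6 B=7 C=10)
Step 3: empty(B) -> (A=6 B=0 C=10)
Step 4: empty(A) -> (A=0 B=0 C=10)
Step 5: fill(B) -> (A=0 B=7 C=10)
Step 6: pour(B -> A) -> (A=6 B=1 C=10)

Answer: 6 1 10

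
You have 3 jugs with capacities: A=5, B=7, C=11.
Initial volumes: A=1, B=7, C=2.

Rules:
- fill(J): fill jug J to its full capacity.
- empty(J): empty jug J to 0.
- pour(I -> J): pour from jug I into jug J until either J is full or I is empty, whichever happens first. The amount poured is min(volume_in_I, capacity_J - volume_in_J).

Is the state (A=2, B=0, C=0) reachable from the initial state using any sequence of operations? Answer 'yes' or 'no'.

Answer: yes

Derivation:
BFS from (A=1, B=7, C=2):
  1. empty(A) -> (A=0 B=7 C=2)
  2. empty(B) -> (A=0 B=0 C=2)
  3. pour(C -> A) -> (A=2 B=0 C=0)
Target reached → yes.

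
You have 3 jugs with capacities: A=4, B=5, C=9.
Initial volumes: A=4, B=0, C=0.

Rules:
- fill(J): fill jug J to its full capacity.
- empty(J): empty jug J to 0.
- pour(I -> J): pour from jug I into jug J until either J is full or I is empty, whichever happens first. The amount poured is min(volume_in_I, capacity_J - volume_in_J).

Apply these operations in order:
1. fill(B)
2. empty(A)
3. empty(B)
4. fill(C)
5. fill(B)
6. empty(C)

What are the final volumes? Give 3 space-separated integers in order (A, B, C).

Step 1: fill(B) -> (A=4 B=5 C=0)
Step 2: empty(A) -> (A=0 B=5 C=0)
Step 3: empty(B) -> (A=0 B=0 C=0)
Step 4: fill(C) -> (A=0 B=0 C=9)
Step 5: fill(B) -> (A=0 B=5 C=9)
Step 6: empty(C) -> (A=0 B=5 C=0)

Answer: 0 5 0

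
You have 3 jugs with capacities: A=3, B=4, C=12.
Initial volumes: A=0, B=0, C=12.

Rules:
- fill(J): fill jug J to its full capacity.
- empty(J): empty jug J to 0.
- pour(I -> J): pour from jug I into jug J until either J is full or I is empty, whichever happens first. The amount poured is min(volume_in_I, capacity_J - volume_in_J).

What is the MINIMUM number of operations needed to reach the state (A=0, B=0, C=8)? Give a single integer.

Answer: 2

Derivation:
BFS from (A=0, B=0, C=12). One shortest path:
  1. pour(C -> B) -> (A=0 B=4 C=8)
  2. empty(B) -> (A=0 B=0 C=8)
Reached target in 2 moves.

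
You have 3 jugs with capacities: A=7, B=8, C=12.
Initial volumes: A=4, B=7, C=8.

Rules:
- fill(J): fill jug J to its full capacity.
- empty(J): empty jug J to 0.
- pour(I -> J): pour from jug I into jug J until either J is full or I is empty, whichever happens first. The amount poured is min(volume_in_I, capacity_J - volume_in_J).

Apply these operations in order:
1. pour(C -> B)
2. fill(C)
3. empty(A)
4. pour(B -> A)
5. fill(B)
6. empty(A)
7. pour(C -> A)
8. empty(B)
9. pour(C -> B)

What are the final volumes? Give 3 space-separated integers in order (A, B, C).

Answer: 7 5 0

Derivation:
Step 1: pour(C -> B) -> (A=4 B=8 C=7)
Step 2: fill(C) -> (A=4 B=8 C=12)
Step 3: empty(A) -> (A=0 B=8 C=12)
Step 4: pour(B -> A) -> (A=7 B=1 C=12)
Step 5: fill(B) -> (A=7 B=8 C=12)
Step 6: empty(A) -> (A=0 B=8 C=12)
Step 7: pour(C -> A) -> (A=7 B=8 C=5)
Step 8: empty(B) -> (A=7 B=0 C=5)
Step 9: pour(C -> B) -> (A=7 B=5 C=0)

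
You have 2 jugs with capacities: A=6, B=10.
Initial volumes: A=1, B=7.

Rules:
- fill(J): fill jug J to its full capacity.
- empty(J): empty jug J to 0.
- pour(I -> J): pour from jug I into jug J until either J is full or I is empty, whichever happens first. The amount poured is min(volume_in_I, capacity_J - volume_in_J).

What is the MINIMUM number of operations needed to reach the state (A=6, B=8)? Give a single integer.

BFS from (A=1, B=7). One shortest path:
  1. pour(A -> B) -> (A=0 B=8)
  2. fill(A) -> (A=6 B=8)
Reached target in 2 moves.

Answer: 2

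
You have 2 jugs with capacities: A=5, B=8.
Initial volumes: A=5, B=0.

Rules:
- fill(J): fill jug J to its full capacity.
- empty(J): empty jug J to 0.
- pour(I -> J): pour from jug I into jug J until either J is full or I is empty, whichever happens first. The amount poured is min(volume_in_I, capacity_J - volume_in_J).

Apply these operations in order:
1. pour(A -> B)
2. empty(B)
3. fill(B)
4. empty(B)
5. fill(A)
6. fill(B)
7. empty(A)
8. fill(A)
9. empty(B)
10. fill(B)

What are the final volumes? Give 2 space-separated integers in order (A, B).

Answer: 5 8

Derivation:
Step 1: pour(A -> B) -> (A=0 B=5)
Step 2: empty(B) -> (A=0 B=0)
Step 3: fill(B) -> (A=0 B=8)
Step 4: empty(B) -> (A=0 B=0)
Step 5: fill(A) -> (A=5 B=0)
Step 6: fill(B) -> (A=5 B=8)
Step 7: empty(A) -> (A=0 B=8)
Step 8: fill(A) -> (A=5 B=8)
Step 9: empty(B) -> (A=5 B=0)
Step 10: fill(B) -> (A=5 B=8)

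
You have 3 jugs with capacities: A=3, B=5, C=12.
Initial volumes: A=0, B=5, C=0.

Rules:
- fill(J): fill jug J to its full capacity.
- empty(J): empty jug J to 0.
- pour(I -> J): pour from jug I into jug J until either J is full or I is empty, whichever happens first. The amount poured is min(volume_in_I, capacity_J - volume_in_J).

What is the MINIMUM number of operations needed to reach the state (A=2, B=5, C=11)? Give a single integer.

BFS from (A=0, B=5, C=0). One shortest path:
  1. fill(A) -> (A=3 B=5 C=0)
  2. pour(A -> C) -> (A=0 B=5 C=3)
  3. pour(B -> A) -> (A=3 B=2 C=3)
  4. pour(A -> C) -> (A=0 B=2 C=6)
  5. pour(B -> A) -> (A=2 B=0 C=6)
  6. fill(B) -> (A=2 B=5 C=6)
  7. pour(B -> C) -> (A=2 B=0 C=11)
  8. fill(B) -> (A=2 B=5 C=11)
Reached target in 8 moves.

Answer: 8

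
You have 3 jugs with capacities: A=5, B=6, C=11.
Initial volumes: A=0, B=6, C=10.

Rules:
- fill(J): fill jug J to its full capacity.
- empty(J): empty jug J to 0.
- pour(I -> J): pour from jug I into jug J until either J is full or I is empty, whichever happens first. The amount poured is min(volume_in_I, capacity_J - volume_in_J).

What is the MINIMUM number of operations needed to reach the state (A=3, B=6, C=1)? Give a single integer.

Answer: 7

Derivation:
BFS from (A=0, B=6, C=10). One shortest path:
  1. fill(A) -> (A=5 B=6 C=10)
  2. pour(A -> C) -> (A=4 B=6 C=11)
  3. empty(C) -> (A=4 B=6 C=0)
  4. pour(B -> C) -> (A=4 B=0 C=6)
  5. pour(A -> B) -> (A=0 B=4 C=6)
  6. pour(C -> A) -> (A=5 B=4 C=1)
  7. pour(A -> B) -> (A=3 B=6 C=1)
Reached target in 7 moves.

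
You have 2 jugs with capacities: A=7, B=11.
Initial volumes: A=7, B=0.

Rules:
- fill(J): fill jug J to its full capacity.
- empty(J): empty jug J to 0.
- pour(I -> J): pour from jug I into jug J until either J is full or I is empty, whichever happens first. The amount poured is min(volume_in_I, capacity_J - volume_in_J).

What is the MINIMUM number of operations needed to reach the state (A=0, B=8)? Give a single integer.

Answer: 8

Derivation:
BFS from (A=7, B=0). One shortest path:
  1. empty(A) -> (A=0 B=0)
  2. fill(B) -> (A=0 B=11)
  3. pour(B -> A) -> (A=7 B=4)
  4. empty(A) -> (A=0 B=4)
  5. pour(B -> A) -> (A=4 B=0)
  6. fill(B) -> (A=4 B=11)
  7. pour(B -> A) -> (A=7 B=8)
  8. empty(A) -> (A=0 B=8)
Reached target in 8 moves.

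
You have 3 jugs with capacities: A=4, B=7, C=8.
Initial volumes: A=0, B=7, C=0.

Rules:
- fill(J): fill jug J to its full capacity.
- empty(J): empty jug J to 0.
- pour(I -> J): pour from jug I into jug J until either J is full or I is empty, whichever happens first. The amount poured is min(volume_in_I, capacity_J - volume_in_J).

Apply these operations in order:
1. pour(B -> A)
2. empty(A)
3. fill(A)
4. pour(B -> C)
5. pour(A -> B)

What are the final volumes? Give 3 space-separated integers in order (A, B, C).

Step 1: pour(B -> A) -> (A=4 B=3 C=0)
Step 2: empty(A) -> (A=0 B=3 C=0)
Step 3: fill(A) -> (A=4 B=3 C=0)
Step 4: pour(B -> C) -> (A=4 B=0 C=3)
Step 5: pour(A -> B) -> (A=0 B=4 C=3)

Answer: 0 4 3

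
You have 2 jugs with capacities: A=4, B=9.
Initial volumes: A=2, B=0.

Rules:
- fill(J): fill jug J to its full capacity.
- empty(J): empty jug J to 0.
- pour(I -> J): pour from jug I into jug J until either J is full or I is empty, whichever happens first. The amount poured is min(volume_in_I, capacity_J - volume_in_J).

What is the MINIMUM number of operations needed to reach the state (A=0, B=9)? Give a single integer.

Answer: 2

Derivation:
BFS from (A=2, B=0). One shortest path:
  1. empty(A) -> (A=0 B=0)
  2. fill(B) -> (A=0 B=9)
Reached target in 2 moves.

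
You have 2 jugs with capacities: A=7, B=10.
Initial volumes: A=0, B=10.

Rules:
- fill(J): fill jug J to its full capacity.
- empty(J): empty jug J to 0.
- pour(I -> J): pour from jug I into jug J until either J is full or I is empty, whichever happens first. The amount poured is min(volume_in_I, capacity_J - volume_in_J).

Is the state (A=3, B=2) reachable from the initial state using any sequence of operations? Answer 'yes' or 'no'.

BFS explored all 34 reachable states.
Reachable set includes: (0,0), (0,1), (0,2), (0,3), (0,4), (0,5), (0,6), (0,7), (0,8), (0,9), (0,10), (1,0) ...
Target (A=3, B=2) not in reachable set → no.

Answer: no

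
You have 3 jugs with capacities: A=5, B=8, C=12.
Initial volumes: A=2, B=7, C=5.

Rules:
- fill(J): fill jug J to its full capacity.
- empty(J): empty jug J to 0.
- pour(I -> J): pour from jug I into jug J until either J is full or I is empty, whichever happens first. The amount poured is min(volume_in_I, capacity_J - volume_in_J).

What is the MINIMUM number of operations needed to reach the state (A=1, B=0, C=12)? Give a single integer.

BFS from (A=2, B=7, C=5). One shortest path:
  1. fill(C) -> (A=2 B=7 C=12)
  2. pour(A -> B) -> (A=1 B=8 C=12)
  3. empty(B) -> (A=1 B=0 C=12)
Reached target in 3 moves.

Answer: 3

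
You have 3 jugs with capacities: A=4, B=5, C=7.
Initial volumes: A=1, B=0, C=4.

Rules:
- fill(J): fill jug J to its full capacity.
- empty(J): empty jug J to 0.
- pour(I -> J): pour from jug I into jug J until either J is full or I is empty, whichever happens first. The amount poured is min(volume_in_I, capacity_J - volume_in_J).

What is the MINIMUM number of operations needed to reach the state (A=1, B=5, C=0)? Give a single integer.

BFS from (A=1, B=0, C=4). One shortest path:
  1. fill(B) -> (A=1 B=5 C=4)
  2. empty(C) -> (A=1 B=5 C=0)
Reached target in 2 moves.

Answer: 2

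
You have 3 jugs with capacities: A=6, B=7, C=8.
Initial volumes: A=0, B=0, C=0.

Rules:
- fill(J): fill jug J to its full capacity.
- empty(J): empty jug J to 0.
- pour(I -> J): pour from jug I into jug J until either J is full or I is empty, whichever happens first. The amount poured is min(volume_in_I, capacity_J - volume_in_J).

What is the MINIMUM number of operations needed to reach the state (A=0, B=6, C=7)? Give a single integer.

BFS from (A=0, B=0, C=0). One shortest path:
  1. fill(A) -> (A=6 B=0 C=0)
  2. fill(B) -> (A=6 B=7 C=0)
  3. pour(B -> C) -> (A=6 B=0 C=7)
  4. pour(A -> B) -> (A=0 B=6 C=7)
Reached target in 4 moves.

Answer: 4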